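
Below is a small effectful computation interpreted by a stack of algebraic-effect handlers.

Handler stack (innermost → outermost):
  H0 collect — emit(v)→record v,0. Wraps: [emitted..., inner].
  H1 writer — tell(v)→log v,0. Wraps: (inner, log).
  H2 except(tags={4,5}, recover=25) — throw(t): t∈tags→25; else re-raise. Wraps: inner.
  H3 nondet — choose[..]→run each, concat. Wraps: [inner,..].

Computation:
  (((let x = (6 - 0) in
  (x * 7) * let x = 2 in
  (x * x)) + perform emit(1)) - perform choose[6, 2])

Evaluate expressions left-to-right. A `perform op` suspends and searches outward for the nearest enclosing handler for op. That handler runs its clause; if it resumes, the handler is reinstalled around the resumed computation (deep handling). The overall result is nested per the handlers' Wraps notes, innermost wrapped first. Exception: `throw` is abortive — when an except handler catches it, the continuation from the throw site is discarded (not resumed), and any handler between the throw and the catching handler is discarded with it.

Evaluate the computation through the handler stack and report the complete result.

Answer: [([1, 162], ()), ([1, 166], ())]

Step-by-step:
emit(1) @ H0 ⇒ out+=1
choose[6, 2] @ H3
  branch[0] choose=6:
    H0 returns [1, 162]
    H1 returns ([1, 162], ())
    H2 returns ([1, 162], ())
    H3 returns [([1, 162], ())]
  branch[1] choose=2:
    H0 returns [1, 166]
    H1 returns ([1, 166], ())
    H2 returns ([1, 166], ())
    H3 returns [([1, 166], ())]
= [([1, 162], ()), ([1, 166], ())]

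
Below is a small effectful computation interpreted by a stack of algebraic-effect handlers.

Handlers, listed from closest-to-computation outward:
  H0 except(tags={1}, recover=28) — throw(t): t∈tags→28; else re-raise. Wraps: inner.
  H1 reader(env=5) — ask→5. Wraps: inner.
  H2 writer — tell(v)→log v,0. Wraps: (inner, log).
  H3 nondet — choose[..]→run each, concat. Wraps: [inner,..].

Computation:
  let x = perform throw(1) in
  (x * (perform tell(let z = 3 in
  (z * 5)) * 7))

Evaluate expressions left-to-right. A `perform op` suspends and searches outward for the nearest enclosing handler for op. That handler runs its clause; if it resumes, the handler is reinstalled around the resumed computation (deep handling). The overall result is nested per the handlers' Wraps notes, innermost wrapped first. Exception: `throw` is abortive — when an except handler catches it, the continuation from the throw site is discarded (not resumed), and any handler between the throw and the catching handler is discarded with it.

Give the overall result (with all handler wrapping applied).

Step-by-step:
throw(1) @ H0 caught ⇒ 28
H1 returns 28
H2 returns (28, ())
H3 returns [(28, ())]
= [(28, ())]

Answer: [(28, ())]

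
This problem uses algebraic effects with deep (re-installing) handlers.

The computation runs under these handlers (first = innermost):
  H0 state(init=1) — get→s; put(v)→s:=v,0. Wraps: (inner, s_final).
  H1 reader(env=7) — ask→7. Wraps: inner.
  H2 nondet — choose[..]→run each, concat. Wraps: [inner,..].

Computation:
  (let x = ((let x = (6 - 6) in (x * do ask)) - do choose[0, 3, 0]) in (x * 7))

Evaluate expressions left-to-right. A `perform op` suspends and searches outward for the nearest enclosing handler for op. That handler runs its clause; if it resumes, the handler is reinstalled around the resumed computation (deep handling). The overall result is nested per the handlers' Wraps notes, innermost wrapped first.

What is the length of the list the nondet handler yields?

Answer: 3

Evaluation trace:
ask @ H1 ⇒ 7
choose[0, 3, 0] @ H2
  branch[0] choose=0:
    H0 returns (0, 1)
    H1 returns (0, 1)
    H2 returns [(0, 1)]
  branch[1] choose=3:
    H0 returns (-21, 1)
    H1 returns (-21, 1)
    H2 returns [(-21, 1)]
  branch[2] choose=0:
    H0 returns (0, 1)
    H1 returns (0, 1)
    H2 returns [(0, 1)]
= [(0, 1), (-21, 1), (0, 1)]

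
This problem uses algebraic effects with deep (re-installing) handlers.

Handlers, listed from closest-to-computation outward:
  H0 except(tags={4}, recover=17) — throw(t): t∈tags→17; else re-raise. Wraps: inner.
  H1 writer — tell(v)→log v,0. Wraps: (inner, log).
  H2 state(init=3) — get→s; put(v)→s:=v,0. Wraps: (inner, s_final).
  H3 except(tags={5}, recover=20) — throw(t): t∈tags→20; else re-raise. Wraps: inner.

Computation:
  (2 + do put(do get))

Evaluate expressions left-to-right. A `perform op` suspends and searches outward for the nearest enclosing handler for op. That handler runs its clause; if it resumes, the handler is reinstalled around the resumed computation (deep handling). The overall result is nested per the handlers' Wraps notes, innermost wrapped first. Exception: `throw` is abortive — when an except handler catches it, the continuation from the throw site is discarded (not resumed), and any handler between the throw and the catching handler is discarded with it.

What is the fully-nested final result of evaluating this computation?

Step-by-step:
get @ H2 ⇒ 3
put(3) @ H2 ⇒ s:=3
H0 returns 2
H1 returns (2, ())
H2 returns ((2, ()), 3)
H3 returns ((2, ()), 3)
= ((2, ()), 3)

Answer: ((2, ()), 3)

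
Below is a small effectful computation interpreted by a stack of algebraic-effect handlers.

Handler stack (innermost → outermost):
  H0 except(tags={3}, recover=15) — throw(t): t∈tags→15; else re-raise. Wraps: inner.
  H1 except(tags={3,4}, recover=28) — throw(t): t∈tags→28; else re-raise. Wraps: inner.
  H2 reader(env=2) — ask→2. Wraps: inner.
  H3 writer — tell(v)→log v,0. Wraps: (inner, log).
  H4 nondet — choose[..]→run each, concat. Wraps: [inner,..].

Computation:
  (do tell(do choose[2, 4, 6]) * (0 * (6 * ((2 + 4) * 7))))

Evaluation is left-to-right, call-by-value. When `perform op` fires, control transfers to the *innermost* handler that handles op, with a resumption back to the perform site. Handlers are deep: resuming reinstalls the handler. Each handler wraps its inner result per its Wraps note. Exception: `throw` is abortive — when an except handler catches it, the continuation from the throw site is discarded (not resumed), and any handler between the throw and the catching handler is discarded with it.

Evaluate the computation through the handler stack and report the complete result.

Step-by-step:
choose[2, 4, 6] @ H4
  branch[0] choose=2:
    tell(2) @ H3 ⇒ log+=2
    H0 returns 0
    H1 returns 0
    H2 returns 0
    H3 returns (0, (2))
    H4 returns [(0, (2))]
  branch[1] choose=4:
    tell(4) @ H3 ⇒ log+=4
    H0 returns 0
    H1 returns 0
    H2 returns 0
    H3 returns (0, (4))
    H4 returns [(0, (4))]
  branch[2] choose=6:
    tell(6) @ H3 ⇒ log+=6
    H0 returns 0
    H1 returns 0
    H2 returns 0
    H3 returns (0, (6))
    H4 returns [(0, (6))]
= [(0, (2)), (0, (4)), (0, (6))]

Answer: [(0, (2)), (0, (4)), (0, (6))]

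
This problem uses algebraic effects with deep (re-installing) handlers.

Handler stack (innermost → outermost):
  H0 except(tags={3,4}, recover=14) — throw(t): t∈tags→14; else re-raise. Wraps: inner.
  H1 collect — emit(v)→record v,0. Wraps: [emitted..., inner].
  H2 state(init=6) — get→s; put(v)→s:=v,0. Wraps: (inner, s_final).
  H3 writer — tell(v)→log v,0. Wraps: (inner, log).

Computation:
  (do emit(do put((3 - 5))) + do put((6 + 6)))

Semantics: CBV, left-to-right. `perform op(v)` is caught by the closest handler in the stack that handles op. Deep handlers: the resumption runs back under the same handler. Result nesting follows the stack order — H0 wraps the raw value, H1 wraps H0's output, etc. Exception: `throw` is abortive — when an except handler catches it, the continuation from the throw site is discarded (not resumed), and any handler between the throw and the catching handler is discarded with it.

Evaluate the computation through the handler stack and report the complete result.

Working:
put(-2) @ H2 ⇒ s:=-2
emit(0) @ H1 ⇒ out+=0
put(12) @ H2 ⇒ s:=12
H0 returns 0
H1 returns [0, 0]
H2 returns ([0, 0], 12)
H3 returns (([0, 0], 12), ())
= (([0, 0], 12), ())

Answer: (([0, 0], 12), ())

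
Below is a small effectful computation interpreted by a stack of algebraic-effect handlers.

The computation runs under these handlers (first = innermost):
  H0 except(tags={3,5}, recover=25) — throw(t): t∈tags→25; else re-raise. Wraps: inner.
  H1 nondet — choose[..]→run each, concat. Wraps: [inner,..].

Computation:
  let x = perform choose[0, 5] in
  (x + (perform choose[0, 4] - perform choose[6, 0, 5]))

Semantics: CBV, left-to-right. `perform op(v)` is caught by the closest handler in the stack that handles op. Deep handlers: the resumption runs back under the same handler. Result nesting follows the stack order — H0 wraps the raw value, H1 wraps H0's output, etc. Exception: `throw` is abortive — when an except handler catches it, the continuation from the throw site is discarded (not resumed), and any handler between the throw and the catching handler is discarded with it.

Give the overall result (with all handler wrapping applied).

Answer: [-6, 0, -5, -2, 4, -1, -1, 5, 0, 3, 9, 4]

Evaluation trace:
choose[0, 5] @ H1
  branch[0] choose=0:
    choose[0, 4] @ H1
      branch[0] choose=0:
        choose[6, 0, 5] @ H1
          branch[0] choose=6:
            H0 returns -6
            H1 returns [-6]
          branch[1] choose=0:
            H0 returns 0
            H1 returns [0]
          branch[2] choose=5:
            H0 returns -5
            H1 returns [-5]
      branch[1] choose=4:
        choose[6, 0, 5] @ H1
          branch[0] choose=6:
            H0 returns -2
            H1 returns [-2]
          branch[1] choose=0:
            H0 returns 4
            H1 returns [4]
          branch[2] choose=5:
            H0 returns -1
            H1 returns [-1]
  branch[1] choose=5:
    choose[0, 4] @ H1
      branch[0] choose=0:
        choose[6, 0, 5] @ H1
          branch[0] choose=6:
            H0 returns -1
            H1 returns [-1]
          branch[1] choose=0:
            H0 returns 5
            H1 returns [5]
          branch[2] choose=5:
            H0 returns 0
            H1 returns [0]
      branch[1] choose=4:
        choose[6, 0, 5] @ H1
          branch[0] choose=6:
            H0 returns 3
            H1 returns [3]
          branch[1] choose=0:
            H0 returns 9
            H1 returns [9]
          branch[2] choose=5:
            H0 returns 4
            H1 returns [4]
= [-6, 0, -5, -2, 4, -1, -1, 5, 0, 3, 9, 4]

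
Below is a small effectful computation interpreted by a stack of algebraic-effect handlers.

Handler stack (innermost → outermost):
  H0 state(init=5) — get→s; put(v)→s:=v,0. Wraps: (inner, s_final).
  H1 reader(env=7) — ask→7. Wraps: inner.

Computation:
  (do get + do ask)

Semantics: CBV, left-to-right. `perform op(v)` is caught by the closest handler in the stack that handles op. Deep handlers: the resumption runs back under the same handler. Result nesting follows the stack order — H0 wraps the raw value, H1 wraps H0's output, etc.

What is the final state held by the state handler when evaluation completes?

Evaluation trace:
get @ H0 ⇒ 5
ask @ H1 ⇒ 7
H0 returns (12, 5)
H1 returns (12, 5)
= (12, 5)

Answer: 5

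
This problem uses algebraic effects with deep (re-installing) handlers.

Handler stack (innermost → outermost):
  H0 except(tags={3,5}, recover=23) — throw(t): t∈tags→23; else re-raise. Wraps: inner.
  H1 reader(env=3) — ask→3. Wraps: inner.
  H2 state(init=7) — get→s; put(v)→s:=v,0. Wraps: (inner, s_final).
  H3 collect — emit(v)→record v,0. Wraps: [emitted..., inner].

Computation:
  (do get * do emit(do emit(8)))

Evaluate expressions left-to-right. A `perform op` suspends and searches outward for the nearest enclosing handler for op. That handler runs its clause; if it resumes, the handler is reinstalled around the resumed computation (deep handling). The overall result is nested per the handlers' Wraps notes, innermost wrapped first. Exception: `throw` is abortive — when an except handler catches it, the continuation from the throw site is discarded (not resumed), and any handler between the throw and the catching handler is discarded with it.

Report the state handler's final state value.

Evaluation trace:
get @ H2 ⇒ 7
emit(8) @ H3 ⇒ out+=8
emit(0) @ H3 ⇒ out+=0
H0 returns 0
H1 returns 0
H2 returns (0, 7)
H3 returns [8, 0, (0, 7)]
= [8, 0, (0, 7)]

Answer: 7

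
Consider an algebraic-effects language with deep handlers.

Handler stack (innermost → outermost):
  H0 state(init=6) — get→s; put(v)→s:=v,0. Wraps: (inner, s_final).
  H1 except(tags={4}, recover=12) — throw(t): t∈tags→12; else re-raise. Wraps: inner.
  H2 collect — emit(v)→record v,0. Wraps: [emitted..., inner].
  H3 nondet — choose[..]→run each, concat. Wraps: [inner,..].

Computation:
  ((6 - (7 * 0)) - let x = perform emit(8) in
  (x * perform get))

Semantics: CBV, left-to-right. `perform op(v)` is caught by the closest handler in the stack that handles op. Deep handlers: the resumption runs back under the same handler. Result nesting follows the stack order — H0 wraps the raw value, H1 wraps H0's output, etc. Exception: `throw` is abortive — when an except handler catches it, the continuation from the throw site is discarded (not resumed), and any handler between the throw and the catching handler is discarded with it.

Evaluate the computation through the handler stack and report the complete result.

Answer: [[8, (6, 6)]]

Step-by-step:
emit(8) @ H2 ⇒ out+=8
get @ H0 ⇒ 6
H0 returns (6, 6)
H1 returns (6, 6)
H2 returns [8, (6, 6)]
H3 returns [[8, (6, 6)]]
= [[8, (6, 6)]]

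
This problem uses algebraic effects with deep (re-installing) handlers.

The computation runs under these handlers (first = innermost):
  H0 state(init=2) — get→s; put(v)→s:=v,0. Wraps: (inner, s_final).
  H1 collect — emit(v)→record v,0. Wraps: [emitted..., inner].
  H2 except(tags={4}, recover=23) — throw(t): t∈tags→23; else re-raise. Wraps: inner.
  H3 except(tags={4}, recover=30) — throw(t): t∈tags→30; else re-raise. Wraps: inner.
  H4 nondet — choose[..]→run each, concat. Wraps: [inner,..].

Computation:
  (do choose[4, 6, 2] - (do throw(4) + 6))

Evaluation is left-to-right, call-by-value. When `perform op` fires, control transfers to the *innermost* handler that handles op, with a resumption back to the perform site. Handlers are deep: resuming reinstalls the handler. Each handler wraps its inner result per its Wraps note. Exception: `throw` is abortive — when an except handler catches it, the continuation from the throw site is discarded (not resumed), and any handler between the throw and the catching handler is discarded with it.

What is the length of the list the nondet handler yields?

Answer: 3

Evaluation trace:
choose[4, 6, 2] @ H4
  branch[0] choose=4:
    throw(4) @ H2 caught ⇒ 23
    H3 returns 23
    H4 returns [23]
  branch[1] choose=6:
    throw(4) @ H2 caught ⇒ 23
    H3 returns 23
    H4 returns [23]
  branch[2] choose=2:
    throw(4) @ H2 caught ⇒ 23
    H3 returns 23
    H4 returns [23]
= [23, 23, 23]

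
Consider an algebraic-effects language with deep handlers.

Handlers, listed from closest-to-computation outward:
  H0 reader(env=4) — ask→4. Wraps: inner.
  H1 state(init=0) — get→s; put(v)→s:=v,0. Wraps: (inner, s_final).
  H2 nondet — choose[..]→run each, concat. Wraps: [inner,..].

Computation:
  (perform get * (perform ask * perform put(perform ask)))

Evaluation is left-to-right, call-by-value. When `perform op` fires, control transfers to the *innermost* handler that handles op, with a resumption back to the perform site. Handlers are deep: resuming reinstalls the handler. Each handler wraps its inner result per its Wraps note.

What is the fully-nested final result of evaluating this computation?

Step-by-step:
get @ H1 ⇒ 0
ask @ H0 ⇒ 4
ask @ H0 ⇒ 4
put(4) @ H1 ⇒ s:=4
H0 returns 0
H1 returns (0, 4)
H2 returns [(0, 4)]
= [(0, 4)]

Answer: [(0, 4)]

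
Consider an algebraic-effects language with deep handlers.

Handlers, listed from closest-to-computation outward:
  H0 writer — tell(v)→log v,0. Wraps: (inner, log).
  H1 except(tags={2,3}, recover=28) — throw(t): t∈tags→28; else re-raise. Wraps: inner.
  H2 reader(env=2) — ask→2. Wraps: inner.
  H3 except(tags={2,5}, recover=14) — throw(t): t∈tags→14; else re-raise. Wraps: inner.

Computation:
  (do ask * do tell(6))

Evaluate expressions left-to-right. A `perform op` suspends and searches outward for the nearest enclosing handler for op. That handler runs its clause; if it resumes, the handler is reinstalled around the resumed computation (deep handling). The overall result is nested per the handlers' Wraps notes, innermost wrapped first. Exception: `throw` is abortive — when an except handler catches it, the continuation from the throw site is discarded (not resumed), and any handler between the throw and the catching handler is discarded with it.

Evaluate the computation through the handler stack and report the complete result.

Step-by-step:
ask @ H2 ⇒ 2
tell(6) @ H0 ⇒ log+=6
H0 returns (0, (6))
H1 returns (0, (6))
H2 returns (0, (6))
H3 returns (0, (6))
= (0, (6))

Answer: (0, (6))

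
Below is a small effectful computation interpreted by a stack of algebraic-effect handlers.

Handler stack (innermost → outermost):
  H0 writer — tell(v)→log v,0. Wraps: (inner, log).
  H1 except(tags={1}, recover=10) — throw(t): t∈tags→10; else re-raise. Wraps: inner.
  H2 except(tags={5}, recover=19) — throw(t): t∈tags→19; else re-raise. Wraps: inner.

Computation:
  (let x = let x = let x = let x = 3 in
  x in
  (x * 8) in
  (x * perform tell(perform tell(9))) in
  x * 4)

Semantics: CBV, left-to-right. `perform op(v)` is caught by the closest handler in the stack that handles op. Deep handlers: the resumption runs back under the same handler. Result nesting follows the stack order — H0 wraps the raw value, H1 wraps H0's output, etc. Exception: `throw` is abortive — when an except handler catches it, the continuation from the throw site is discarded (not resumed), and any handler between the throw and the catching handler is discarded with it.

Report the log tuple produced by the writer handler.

Evaluation trace:
tell(9) @ H0 ⇒ log+=9
tell(0) @ H0 ⇒ log+=0
H0 returns (0, (9, 0))
H1 returns (0, (9, 0))
H2 returns (0, (9, 0))
= (0, (9, 0))

Answer: (9, 0)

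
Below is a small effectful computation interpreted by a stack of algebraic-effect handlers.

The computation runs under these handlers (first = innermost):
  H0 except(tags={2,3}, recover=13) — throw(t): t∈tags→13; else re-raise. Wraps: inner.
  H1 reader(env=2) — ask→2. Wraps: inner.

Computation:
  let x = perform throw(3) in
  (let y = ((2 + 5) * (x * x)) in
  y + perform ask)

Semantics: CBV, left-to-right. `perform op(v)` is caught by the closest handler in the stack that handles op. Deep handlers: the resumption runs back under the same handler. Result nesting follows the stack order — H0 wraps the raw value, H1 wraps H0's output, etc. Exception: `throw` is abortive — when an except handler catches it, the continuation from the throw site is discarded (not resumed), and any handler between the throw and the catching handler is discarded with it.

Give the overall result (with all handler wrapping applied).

Evaluation trace:
throw(3) @ H0 caught ⇒ 13
H1 returns 13
= 13

Answer: 13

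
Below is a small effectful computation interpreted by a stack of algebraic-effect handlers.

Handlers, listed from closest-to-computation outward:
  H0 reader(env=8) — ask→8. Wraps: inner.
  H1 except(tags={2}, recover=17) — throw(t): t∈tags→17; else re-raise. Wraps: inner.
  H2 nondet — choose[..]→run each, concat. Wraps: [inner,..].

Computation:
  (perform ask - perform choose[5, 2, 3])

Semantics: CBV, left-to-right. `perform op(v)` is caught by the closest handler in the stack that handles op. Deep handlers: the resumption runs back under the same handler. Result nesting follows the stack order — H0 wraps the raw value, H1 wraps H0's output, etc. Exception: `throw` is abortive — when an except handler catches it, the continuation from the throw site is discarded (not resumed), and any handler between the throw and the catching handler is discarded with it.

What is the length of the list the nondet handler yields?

Working:
ask @ H0 ⇒ 8
choose[5, 2, 3] @ H2
  branch[0] choose=5:
    H0 returns 3
    H1 returns 3
    H2 returns [3]
  branch[1] choose=2:
    H0 returns 6
    H1 returns 6
    H2 returns [6]
  branch[2] choose=3:
    H0 returns 5
    H1 returns 5
    H2 returns [5]
= [3, 6, 5]

Answer: 3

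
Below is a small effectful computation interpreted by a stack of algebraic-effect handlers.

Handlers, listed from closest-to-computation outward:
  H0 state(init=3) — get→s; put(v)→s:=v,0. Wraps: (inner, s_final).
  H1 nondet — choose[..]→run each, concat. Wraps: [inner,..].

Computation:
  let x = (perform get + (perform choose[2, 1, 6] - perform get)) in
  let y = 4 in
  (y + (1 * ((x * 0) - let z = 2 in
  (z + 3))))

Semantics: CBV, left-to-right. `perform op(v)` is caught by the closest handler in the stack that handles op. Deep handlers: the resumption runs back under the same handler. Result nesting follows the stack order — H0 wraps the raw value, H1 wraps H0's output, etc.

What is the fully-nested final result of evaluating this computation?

Answer: [(-1, 3), (-1, 3), (-1, 3)]

Step-by-step:
get @ H0 ⇒ 3
choose[2, 1, 6] @ H1
  branch[0] choose=2:
    get @ H0 ⇒ 3
    H0 returns (-1, 3)
    H1 returns [(-1, 3)]
  branch[1] choose=1:
    get @ H0 ⇒ 3
    H0 returns (-1, 3)
    H1 returns [(-1, 3)]
  branch[2] choose=6:
    get @ H0 ⇒ 3
    H0 returns (-1, 3)
    H1 returns [(-1, 3)]
= [(-1, 3), (-1, 3), (-1, 3)]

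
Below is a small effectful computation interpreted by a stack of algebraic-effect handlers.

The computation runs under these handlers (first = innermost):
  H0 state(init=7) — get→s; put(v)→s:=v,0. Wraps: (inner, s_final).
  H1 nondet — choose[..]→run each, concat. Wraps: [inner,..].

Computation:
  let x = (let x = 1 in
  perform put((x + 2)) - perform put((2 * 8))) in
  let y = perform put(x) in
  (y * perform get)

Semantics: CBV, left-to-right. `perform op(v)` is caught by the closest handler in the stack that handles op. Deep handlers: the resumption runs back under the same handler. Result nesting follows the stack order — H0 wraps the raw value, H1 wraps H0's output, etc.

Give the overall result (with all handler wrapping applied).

Answer: [(0, 0)]

Evaluation trace:
put(3) @ H0 ⇒ s:=3
put(16) @ H0 ⇒ s:=16
put(0) @ H0 ⇒ s:=0
get @ H0 ⇒ 0
H0 returns (0, 0)
H1 returns [(0, 0)]
= [(0, 0)]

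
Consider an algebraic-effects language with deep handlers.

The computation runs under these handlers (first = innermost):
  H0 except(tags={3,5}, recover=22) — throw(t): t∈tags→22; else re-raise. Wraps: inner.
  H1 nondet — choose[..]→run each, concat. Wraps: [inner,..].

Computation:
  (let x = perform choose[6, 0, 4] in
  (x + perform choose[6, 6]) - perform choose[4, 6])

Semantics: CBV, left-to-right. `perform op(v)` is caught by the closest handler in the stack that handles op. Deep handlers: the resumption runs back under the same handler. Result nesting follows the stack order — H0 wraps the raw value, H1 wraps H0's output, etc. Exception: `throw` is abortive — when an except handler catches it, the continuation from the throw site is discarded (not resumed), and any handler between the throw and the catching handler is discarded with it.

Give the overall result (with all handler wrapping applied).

Answer: [8, 6, 8, 6, 2, 0, 2, 0, 6, 4, 6, 4]

Working:
choose[6, 0, 4] @ H1
  branch[0] choose=6:
    choose[6, 6] @ H1
      branch[0] choose=6:
        choose[4, 6] @ H1
          branch[0] choose=4:
            H0 returns 8
            H1 returns [8]
          branch[1] choose=6:
            H0 returns 6
            H1 returns [6]
      branch[1] choose=6:
        choose[4, 6] @ H1
          branch[0] choose=4:
            H0 returns 8
            H1 returns [8]
          branch[1] choose=6:
            H0 returns 6
            H1 returns [6]
  branch[1] choose=0:
    choose[6, 6] @ H1
      branch[0] choose=6:
        choose[4, 6] @ H1
          branch[0] choose=4:
            H0 returns 2
            H1 returns [2]
          branch[1] choose=6:
            H0 returns 0
            H1 returns [0]
      branch[1] choose=6:
        choose[4, 6] @ H1
          branch[0] choose=4:
            H0 returns 2
            H1 returns [2]
          branch[1] choose=6:
            H0 returns 0
            H1 returns [0]
  branch[2] choose=4:
    choose[6, 6] @ H1
      branch[0] choose=6:
        choose[4, 6] @ H1
          branch[0] choose=4:
            H0 returns 6
            H1 returns [6]
          branch[1] choose=6:
            H0 returns 4
            H1 returns [4]
      branch[1] choose=6:
        choose[4, 6] @ H1
          branch[0] choose=4:
            H0 returns 6
            H1 returns [6]
          branch[1] choose=6:
            H0 returns 4
            H1 returns [4]
= [8, 6, 8, 6, 2, 0, 2, 0, 6, 4, 6, 4]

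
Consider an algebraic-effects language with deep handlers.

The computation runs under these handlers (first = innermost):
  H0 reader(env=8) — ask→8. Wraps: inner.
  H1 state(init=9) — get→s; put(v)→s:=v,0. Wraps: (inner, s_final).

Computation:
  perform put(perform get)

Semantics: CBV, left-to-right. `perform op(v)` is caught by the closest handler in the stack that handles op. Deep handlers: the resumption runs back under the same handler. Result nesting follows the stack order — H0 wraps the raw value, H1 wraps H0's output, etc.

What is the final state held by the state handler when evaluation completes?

Answer: 9

Step-by-step:
get @ H1 ⇒ 9
put(9) @ H1 ⇒ s:=9
H0 returns 0
H1 returns (0, 9)
= (0, 9)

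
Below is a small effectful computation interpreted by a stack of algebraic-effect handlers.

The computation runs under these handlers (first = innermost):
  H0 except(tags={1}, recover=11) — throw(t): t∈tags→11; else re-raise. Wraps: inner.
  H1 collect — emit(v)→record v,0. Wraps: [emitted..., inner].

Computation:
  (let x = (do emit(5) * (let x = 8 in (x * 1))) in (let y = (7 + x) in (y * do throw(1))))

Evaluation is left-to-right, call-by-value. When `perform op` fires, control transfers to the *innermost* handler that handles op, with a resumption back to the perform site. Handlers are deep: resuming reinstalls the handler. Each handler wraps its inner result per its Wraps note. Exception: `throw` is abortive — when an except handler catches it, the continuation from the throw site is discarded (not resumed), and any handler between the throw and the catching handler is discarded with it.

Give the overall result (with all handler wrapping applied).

Answer: [5, 11]

Step-by-step:
emit(5) @ H1 ⇒ out+=5
throw(1) @ H0 caught ⇒ 11
H1 returns [5, 11]
= [5, 11]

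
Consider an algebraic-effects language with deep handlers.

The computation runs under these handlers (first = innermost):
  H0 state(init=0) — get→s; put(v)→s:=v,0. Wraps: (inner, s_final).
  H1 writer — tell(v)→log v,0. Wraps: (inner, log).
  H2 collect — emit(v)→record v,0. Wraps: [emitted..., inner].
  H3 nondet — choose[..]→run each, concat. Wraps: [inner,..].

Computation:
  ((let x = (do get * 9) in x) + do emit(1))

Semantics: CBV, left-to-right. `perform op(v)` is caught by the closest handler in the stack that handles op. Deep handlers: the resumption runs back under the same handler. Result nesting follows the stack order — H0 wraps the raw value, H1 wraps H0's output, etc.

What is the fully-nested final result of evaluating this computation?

Answer: [[1, ((0, 0), ())]]

Step-by-step:
get @ H0 ⇒ 0
emit(1) @ H2 ⇒ out+=1
H0 returns (0, 0)
H1 returns ((0, 0), ())
H2 returns [1, ((0, 0), ())]
H3 returns [[1, ((0, 0), ())]]
= [[1, ((0, 0), ())]]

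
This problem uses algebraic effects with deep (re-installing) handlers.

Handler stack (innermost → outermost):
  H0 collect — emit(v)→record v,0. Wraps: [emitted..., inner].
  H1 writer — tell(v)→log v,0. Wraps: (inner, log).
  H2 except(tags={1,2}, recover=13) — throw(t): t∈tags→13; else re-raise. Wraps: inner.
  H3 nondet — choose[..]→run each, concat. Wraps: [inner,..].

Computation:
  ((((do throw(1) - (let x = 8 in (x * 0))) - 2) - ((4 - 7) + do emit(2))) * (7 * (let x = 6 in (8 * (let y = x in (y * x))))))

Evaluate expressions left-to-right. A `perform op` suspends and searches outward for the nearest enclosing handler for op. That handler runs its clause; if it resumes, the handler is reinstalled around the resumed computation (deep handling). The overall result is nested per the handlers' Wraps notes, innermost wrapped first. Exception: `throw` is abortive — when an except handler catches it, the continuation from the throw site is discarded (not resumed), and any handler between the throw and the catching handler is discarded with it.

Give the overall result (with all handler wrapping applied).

Evaluation trace:
throw(1) @ H2 caught ⇒ 13
H3 returns [13]
= [13]

Answer: [13]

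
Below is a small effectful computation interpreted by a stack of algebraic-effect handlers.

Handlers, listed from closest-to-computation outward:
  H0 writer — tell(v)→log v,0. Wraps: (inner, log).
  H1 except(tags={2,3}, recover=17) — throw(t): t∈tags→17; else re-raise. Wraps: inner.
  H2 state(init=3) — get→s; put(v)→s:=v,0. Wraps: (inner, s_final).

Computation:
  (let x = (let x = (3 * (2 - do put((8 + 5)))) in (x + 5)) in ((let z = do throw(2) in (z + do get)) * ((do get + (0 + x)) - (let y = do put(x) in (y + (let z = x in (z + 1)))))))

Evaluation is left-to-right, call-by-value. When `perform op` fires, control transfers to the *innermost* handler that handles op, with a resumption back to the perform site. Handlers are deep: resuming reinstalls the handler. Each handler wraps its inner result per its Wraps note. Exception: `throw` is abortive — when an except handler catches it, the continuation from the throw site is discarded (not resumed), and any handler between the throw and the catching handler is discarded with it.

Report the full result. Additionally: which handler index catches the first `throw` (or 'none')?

Answer: (17, 13) ; first throw caught by: H1

Working:
put(13) @ H2 ⇒ s:=13
throw(2) @ H1 caught ⇒ 17
H2 returns (17, 13)
= (17, 13)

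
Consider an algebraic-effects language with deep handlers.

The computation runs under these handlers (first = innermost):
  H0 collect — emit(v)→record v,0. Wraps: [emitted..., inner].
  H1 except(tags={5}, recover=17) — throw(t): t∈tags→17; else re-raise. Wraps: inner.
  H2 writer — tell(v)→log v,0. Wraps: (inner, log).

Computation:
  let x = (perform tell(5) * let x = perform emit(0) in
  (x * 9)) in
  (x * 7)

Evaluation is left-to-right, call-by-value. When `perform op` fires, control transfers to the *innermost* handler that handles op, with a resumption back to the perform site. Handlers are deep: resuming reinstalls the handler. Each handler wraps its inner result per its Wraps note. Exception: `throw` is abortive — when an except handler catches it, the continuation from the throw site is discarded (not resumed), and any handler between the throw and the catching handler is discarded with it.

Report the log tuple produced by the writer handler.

Evaluation trace:
tell(5) @ H2 ⇒ log+=5
emit(0) @ H0 ⇒ out+=0
H0 returns [0, 0]
H1 returns [0, 0]
H2 returns ([0, 0], (5))
= ([0, 0], (5))

Answer: (5)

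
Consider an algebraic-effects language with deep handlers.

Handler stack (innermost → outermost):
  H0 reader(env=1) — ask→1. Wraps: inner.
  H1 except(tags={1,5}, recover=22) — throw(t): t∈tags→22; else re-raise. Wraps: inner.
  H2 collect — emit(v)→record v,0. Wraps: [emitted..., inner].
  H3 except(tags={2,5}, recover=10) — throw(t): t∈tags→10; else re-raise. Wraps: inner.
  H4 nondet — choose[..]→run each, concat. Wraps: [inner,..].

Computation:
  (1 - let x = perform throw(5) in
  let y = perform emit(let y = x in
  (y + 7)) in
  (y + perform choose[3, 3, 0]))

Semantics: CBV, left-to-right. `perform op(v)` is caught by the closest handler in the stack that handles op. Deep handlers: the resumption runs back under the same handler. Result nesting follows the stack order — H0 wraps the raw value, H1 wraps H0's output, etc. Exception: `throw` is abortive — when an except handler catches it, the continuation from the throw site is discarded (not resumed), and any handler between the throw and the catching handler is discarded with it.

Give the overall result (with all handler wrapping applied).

Evaluation trace:
throw(5) @ H1 caught ⇒ 22
H2 returns [22]
H3 returns [22]
H4 returns [[22]]
= [[22]]

Answer: [[22]]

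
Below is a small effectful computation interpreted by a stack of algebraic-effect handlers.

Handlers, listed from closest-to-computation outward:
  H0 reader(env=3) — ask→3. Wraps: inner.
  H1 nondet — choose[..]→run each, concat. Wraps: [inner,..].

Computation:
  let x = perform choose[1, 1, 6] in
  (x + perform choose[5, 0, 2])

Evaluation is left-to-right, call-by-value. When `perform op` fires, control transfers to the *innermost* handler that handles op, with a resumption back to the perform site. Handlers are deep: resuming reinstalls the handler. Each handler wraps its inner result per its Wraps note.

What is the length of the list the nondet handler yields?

Evaluation trace:
choose[1, 1, 6] @ H1
  branch[0] choose=1:
    choose[5, 0, 2] @ H1
      branch[0] choose=5:
        H0 returns 6
        H1 returns [6]
      branch[1] choose=0:
        H0 returns 1
        H1 returns [1]
      branch[2] choose=2:
        H0 returns 3
        H1 returns [3]
  branch[1] choose=1:
    choose[5, 0, 2] @ H1
      branch[0] choose=5:
        H0 returns 6
        H1 returns [6]
      branch[1] choose=0:
        H0 returns 1
        H1 returns [1]
      branch[2] choose=2:
        H0 returns 3
        H1 returns [3]
  branch[2] choose=6:
    choose[5, 0, 2] @ H1
      branch[0] choose=5:
        H0 returns 11
        H1 returns [11]
      branch[1] choose=0:
        H0 returns 6
        H1 returns [6]
      branch[2] choose=2:
        H0 returns 8
        H1 returns [8]
= [6, 1, 3, 6, 1, 3, 11, 6, 8]

Answer: 9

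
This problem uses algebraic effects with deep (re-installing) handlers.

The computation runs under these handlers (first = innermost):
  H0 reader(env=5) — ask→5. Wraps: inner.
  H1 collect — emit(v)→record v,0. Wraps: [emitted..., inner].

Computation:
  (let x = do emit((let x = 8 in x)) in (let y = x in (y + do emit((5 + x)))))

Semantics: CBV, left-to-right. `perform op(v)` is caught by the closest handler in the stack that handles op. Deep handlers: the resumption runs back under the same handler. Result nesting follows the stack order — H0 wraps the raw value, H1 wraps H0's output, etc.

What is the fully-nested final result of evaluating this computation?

Answer: [8, 5, 0]

Step-by-step:
emit(8) @ H1 ⇒ out+=8
emit(5) @ H1 ⇒ out+=5
H0 returns 0
H1 returns [8, 5, 0]
= [8, 5, 0]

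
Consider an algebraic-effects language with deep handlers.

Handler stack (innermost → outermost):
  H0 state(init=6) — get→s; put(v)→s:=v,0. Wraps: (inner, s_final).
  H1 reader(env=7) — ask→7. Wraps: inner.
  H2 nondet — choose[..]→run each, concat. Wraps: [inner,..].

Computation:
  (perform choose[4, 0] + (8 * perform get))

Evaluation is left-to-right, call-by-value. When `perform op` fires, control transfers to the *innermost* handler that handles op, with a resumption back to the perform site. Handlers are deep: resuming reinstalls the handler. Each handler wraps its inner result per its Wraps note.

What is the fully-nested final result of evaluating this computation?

Working:
choose[4, 0] @ H2
  branch[0] choose=4:
    get @ H0 ⇒ 6
    H0 returns (52, 6)
    H1 returns (52, 6)
    H2 returns [(52, 6)]
  branch[1] choose=0:
    get @ H0 ⇒ 6
    H0 returns (48, 6)
    H1 returns (48, 6)
    H2 returns [(48, 6)]
= [(52, 6), (48, 6)]

Answer: [(52, 6), (48, 6)]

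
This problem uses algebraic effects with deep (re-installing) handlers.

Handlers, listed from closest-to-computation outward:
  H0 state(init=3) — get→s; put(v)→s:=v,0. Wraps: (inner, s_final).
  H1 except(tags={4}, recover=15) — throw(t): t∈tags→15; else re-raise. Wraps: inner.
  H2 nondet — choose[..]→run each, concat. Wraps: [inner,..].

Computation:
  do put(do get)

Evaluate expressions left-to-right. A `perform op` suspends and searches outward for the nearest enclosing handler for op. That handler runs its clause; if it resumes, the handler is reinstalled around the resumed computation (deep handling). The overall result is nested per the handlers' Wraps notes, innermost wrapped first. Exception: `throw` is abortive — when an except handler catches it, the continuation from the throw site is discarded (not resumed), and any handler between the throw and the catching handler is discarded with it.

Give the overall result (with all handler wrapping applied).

Answer: [(0, 3)]

Evaluation trace:
get @ H0 ⇒ 3
put(3) @ H0 ⇒ s:=3
H0 returns (0, 3)
H1 returns (0, 3)
H2 returns [(0, 3)]
= [(0, 3)]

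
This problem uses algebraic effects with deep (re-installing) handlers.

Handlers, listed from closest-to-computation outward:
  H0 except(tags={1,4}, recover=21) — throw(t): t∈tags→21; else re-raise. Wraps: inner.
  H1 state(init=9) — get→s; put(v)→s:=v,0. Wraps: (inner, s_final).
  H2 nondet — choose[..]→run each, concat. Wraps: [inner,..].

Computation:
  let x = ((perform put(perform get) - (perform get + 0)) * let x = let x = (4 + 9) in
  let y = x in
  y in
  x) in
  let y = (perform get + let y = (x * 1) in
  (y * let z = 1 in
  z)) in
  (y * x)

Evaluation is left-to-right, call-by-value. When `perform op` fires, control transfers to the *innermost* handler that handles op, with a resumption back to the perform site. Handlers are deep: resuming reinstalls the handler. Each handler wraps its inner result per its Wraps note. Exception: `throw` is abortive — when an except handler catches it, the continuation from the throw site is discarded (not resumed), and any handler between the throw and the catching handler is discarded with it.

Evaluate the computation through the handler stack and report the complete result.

Evaluation trace:
get @ H1 ⇒ 9
put(9) @ H1 ⇒ s:=9
get @ H1 ⇒ 9
get @ H1 ⇒ 9
H0 returns 12636
H1 returns (12636, 9)
H2 returns [(12636, 9)]
= [(12636, 9)]

Answer: [(12636, 9)]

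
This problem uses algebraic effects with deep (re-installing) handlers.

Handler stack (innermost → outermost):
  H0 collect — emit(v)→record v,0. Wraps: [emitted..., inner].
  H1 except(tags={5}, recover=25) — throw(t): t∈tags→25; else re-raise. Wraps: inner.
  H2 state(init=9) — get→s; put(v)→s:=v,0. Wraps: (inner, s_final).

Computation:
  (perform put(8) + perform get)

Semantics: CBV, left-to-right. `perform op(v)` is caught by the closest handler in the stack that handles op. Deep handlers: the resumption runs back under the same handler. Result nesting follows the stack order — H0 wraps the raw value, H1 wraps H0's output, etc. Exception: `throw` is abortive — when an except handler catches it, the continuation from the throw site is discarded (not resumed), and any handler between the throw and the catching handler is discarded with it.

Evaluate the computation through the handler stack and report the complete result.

Answer: ([8], 8)

Step-by-step:
put(8) @ H2 ⇒ s:=8
get @ H2 ⇒ 8
H0 returns [8]
H1 returns [8]
H2 returns ([8], 8)
= ([8], 8)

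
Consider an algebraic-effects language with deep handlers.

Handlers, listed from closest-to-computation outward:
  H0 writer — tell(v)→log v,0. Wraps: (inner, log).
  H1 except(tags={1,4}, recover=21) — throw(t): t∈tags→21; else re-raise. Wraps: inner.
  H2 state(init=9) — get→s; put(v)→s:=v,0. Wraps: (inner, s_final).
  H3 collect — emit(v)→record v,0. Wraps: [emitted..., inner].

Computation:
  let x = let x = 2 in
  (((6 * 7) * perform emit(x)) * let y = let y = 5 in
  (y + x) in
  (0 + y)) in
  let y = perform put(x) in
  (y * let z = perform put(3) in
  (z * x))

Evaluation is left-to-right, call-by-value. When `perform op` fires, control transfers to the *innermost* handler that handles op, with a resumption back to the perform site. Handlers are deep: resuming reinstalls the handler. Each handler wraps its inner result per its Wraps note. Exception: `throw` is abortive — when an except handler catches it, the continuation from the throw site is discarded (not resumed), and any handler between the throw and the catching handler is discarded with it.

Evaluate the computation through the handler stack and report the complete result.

Answer: [2, ((0, ()), 3)]

Evaluation trace:
emit(2) @ H3 ⇒ out+=2
put(0) @ H2 ⇒ s:=0
put(3) @ H2 ⇒ s:=3
H0 returns (0, ())
H1 returns (0, ())
H2 returns ((0, ()), 3)
H3 returns [2, ((0, ()), 3)]
= [2, ((0, ()), 3)]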